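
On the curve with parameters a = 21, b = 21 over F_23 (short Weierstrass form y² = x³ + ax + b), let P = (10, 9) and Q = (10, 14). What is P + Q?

O

The two points share x = 10 and their y-coordinates satisfy 9 + 14 ≡ 0 (mod 23), so they are inverses. Their sum is O.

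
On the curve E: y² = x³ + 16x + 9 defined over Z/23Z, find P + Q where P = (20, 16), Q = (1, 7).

(20, 16) + (1, 7). λ = (7 - 16)/(1 - 20) ≡ 14/4 mod 23. 4⁻¹ ≡ 6 (mod 23) since 4·6 = 24 ≡ 1, so λ ≡ 15.
  x = λ² - 20 - 1 = 225 - 21 ≡ 20; y = λ·(20 - 20) - 16 ≡ 7. → (20, 7)

(20, 7)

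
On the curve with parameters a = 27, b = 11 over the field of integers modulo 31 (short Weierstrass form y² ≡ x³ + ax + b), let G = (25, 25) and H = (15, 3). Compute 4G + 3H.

(25, 6)

First 4G:
Double-and-add on 4 = (100)₂. Start with G = (25, 25) for the leading 1-bit.
double: tangent at (25, 25): λ = (3·25² + 27)/(2·25) ≡ 11/19. 19⁻¹ ≡ 18 (mod 31), so λ ≡ 11·18 ≡ 12.
  x = λ² - 25 - 25 = 144 - 50 ≡ 1; y = λ·(25 - 1) - 25 ≡ 15. → (1, 15)
double: tangent at (1, 15): λ = (3·1² + 27)/(2·15) ≡ 30/30. 30⁻¹ ≡ 30 (mod 31), so λ ≡ 30·30 ≡ 1.
  x = λ² - 1 - 1 = 1 - 2 ≡ 30; y = λ·(1 - 30) - 15 ≡ 18. → (30, 18)
4G = (30, 18).
Next 3H:
Repeated addition: build up to 3H.
2H: tangent at (15, 3): λ = (3·15² + 27)/(2·3) ≡ 20/6. 6⁻¹ ≡ 26 (mod 31) since 6·26 = 156 ≡ 1, so λ ≡ 20·26 ≡ 24.
  x = λ² - 15 - 15 = 576 - 30 ≡ 19; y = λ·(15 - 19) - 3 ≡ 25. → (19, 25)
3H: (19, 25) + (15, 3). λ = (3 - 25)/(15 - 19) ≡ 9/27 mod 31. 27⁻¹ ≡ 23 (mod 31) since 27·23 = 621 ≡ 1, so λ ≡ 21.
  x = λ² - 19 - 15 = 441 - 34 ≡ 4; y = λ·(19 - 4) - 25 ≡ 11. → (4, 11)
3H = (4, 11).
Finally 4G + 3H:
(30, 18) + (4, 11). λ = (11 - 18)/(4 - 30) ≡ 24/5 mod 31. 5⁻¹ ≡ 25 (mod 31), so λ ≡ 11.
  x = λ² - 30 - 4 = 121 - 34 ≡ 25; y = λ·(30 - 25) - 18 ≡ 6. → (25, 6)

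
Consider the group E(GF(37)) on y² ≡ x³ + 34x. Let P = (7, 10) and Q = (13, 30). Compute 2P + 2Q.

First 2P:
Repeated addition: build up to 2P.
2P: tangent at (7, 10): λ = (3·7² + 34)/(2·10) ≡ 33/20. 20⁻¹ ≡ 13 (mod 37), so λ ≡ 33·13 ≡ 22.
  x = λ² - 7 - 7 = 484 - 14 ≡ 26; y = λ·(7 - 26) - 10 ≡ 16. → (26, 16)
2P = (26, 16).
Next 2Q:
Repeated addition: build up to 2Q.
2Q: tangent at (13, 30): λ = (3·13² + 34)/(2·30) ≡ 23/23. 23⁻¹ ≡ 29 (mod 37) since 23·29 = 667 ≡ 1, so λ ≡ 23·29 ≡ 1.
  x = λ² - 13 - 13 = 1 - 26 ≡ 12; y = λ·(13 - 12) - 30 ≡ 8. → (12, 8)
2Q = (12, 8).
Finally 2P + 2Q:
(26, 16) + (12, 8). λ = (8 - 16)/(12 - 26) ≡ 29/23 mod 37. 23⁻¹ ≡ 29 (mod 37) since 23·29 = 667 ≡ 1, so λ ≡ 27.
  x = λ² - 26 - 12 = 729 - 38 ≡ 25; y = λ·(26 - 25) - 16 ≡ 11. → (25, 11)

(25, 11)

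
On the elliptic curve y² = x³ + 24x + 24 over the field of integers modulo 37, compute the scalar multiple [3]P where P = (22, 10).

Repeated addition: build up to 3P.
2P: tangent at (22, 10): λ = (3·22² + 24)/(2·10) ≡ 33/20. 20⁻¹ ≡ 13 (mod 37), so λ ≡ 33·13 ≡ 22.
  x = λ² - 22 - 22 = 484 - 44 ≡ 33; y = λ·(22 - 33) - 10 ≡ 7. → (33, 7)
3P: (33, 7) + (22, 10). λ = (10 - 7)/(22 - 33) ≡ 3/26 mod 37. 26⁻¹ ≡ 10 (mod 37), so λ ≡ 30.
  x = λ² - 33 - 22 = 900 - 55 ≡ 31; y = λ·(33 - 31) - 7 ≡ 16. → (31, 16)

(31, 16)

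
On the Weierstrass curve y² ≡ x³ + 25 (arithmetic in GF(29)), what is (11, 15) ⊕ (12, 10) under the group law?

(2, 27)

(11, 15) + (12, 10). λ = (10 - 15)/(12 - 11) ≡ 24/1 mod 29. 1⁻¹ ≡ 1 (mod 29) since 1·1 = 1 ≡ 1, so λ ≡ 24.
  x = λ² - 11 - 12 = 576 - 23 ≡ 2; y = λ·(11 - 2) - 15 ≡ 27. → (2, 27)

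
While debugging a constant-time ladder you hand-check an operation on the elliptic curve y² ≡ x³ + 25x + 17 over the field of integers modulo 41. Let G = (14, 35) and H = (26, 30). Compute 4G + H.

(33, 24)

First 4G:
Double-and-add on 4 = (100)₂. Start with G = (14, 35) for the leading 1-bit.
double: tangent at (14, 35): λ = (3·14² + 25)/(2·35) ≡ 39/29. 29⁻¹ ≡ 17 (mod 41), so λ ≡ 39·17 ≡ 7.
  x = λ² - 14 - 14 = 49 - 28 ≡ 21; y = λ·(14 - 21) - 35 ≡ 39. → (21, 39)
double: tangent at (21, 39): λ = (3·21² + 25)/(2·39) ≡ 36/37. 37⁻¹ ≡ 10 (mod 41), so λ ≡ 36·10 ≡ 32.
  x = λ² - 21 - 21 = 1024 - 42 ≡ 39; y = λ·(21 - 39) - 39 ≡ 0. → (39, 0)
4G = (39, 0).
Finally 4G + H:
(39, 0) + (26, 30). λ = (30 - 0)/(26 - 39) ≡ 30/28 mod 41. 28⁻¹ ≡ 22 (mod 41) since 28·22 = 616 ≡ 1, so λ ≡ 4.
  x = λ² - 39 - 26 = 16 - 65 ≡ 33; y = λ·(39 - 33) - 0 ≡ 24. → (33, 24)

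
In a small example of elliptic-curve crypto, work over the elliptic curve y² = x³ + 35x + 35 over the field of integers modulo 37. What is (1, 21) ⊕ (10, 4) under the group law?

(25, 12)

(1, 21) + (10, 4). λ = (4 - 21)/(10 - 1) ≡ 20/9 mod 37. 9⁻¹ ≡ 33 (mod 37), so λ ≡ 31.
  x = λ² - 1 - 10 = 961 - 11 ≡ 25; y = λ·(1 - 25) - 21 ≡ 12. → (25, 12)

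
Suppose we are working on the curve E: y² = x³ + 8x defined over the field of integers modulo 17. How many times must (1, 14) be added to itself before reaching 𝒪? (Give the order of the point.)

2P: tangent at (1, 14): λ = (3·1² + 8)/(2·14) ≡ 11/11. 11⁻¹ ≡ 14 (mod 17), so λ ≡ 11·14 ≡ 1.
  x = λ² - 1 - 1 = 1 - 2 ≡ 16; y = λ·(1 - 16) - 14 ≡ 5. → (16, 5)
3P: (16, 5) + (1, 14). λ = (14 - 5)/(1 - 16) ≡ 9/2 mod 17. 2⁻¹ ≡ 9 (mod 17), so λ ≡ 13.
  x = λ² - 16 - 1 = 169 - 17 ≡ 16; y = λ·(16 - 16) - 5 ≡ 12. → (16, 12)
4P: (16, 12) + (1, 14). λ = (14 - 12)/(1 - 16) ≡ 2/2 mod 17. 2⁻¹ ≡ 9 (mod 17) since 2·9 = 18 ≡ 1, so λ ≡ 1.
  x = λ² - 16 - 1 = 1 - 17 ≡ 1; y = λ·(16 - 1) - 12 ≡ 3. → (1, 3)
5P: (1, 3) + (1, 14): same x and y₁ ≡ -y₂, so the sum is 𝒪.
5P = 𝒪, so the order is 5.

5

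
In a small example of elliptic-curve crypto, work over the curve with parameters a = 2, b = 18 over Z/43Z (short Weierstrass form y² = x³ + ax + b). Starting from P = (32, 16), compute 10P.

Repeated addition: build up to 10P.
2P: tangent at (32, 16): λ = (3·32² + 2)/(2·16) ≡ 21/32. 32⁻¹ ≡ 39 (mod 43) since 32·39 = 1248 ≡ 1, so λ ≡ 21·39 ≡ 2.
  x = λ² - 32 - 32 = 4 - 64 ≡ 26; y = λ·(32 - 26) - 16 ≡ 39. → (26, 39)
3P: (26, 39) + (32, 16). λ = (16 - 39)/(32 - 26) ≡ 20/6 mod 43. 6⁻¹ ≡ 36 (mod 43), so λ ≡ 32.
  x = λ² - 26 - 32 = 1024 - 58 ≡ 20; y = λ·(26 - 20) - 39 ≡ 24. → (20, 24)
4P: (20, 24) + (32, 16). λ = (16 - 24)/(32 - 20) ≡ 35/12 mod 43. 12⁻¹ ≡ 18 (mod 43), so λ ≡ 28.
  x = λ² - 20 - 32 = 784 - 52 ≡ 1; y = λ·(20 - 1) - 24 ≡ 35. → (1, 35)
5P: (1, 35) + (32, 16). λ = (16 - 35)/(32 - 1) ≡ 24/31 mod 43. 31⁻¹ ≡ 25 (mod 43) since 31·25 = 775 ≡ 1, so λ ≡ 41.
  x = λ² - 1 - 32 = 1681 - 33 ≡ 14; y = λ·(1 - 14) - 35 ≡ 34. → (14, 34)
6P: (14, 34) + (32, 16). λ = (16 - 34)/(32 - 14) ≡ 25/18 mod 43. 18⁻¹ ≡ 12 (mod 43) since 18·12 = 216 ≡ 1, so λ ≡ 42.
  x = λ² - 14 - 32 = 1764 - 46 ≡ 41; y = λ·(14 - 41) - 34 ≡ 36. → (41, 36)
7P: (41, 36) + (32, 16). λ = (16 - 36)/(32 - 41) ≡ 23/34 mod 43. 34⁻¹ ≡ 19 (mod 43) since 34·19 = 646 ≡ 1, so λ ≡ 7.
  x = λ² - 41 - 32 = 49 - 73 ≡ 19; y = λ·(41 - 19) - 36 ≡ 32. → (19, 32)
8P: (19, 32) + (32, 16). λ = (16 - 32)/(32 - 19) ≡ 27/13 mod 43. 13⁻¹ ≡ 10 (mod 43) since 13·10 = 130 ≡ 1, so λ ≡ 12.
  x = λ² - 19 - 32 = 144 - 51 ≡ 7; y = λ·(19 - 7) - 32 ≡ 26. → (7, 26)
9P: (7, 26) + (32, 16). λ = (16 - 26)/(32 - 7) ≡ 33/25 mod 43. 25⁻¹ ≡ 31 (mod 43) since 25·31 = 775 ≡ 1, so λ ≡ 34.
  x = λ² - 7 - 32 = 1156 - 39 ≡ 42; y = λ·(7 - 42) - 26 ≡ 31. → (42, 31)
10P: (42, 31) + (32, 16). λ = (16 - 31)/(32 - 42) ≡ 28/33 mod 43. 33⁻¹ ≡ 30 (mod 43), so λ ≡ 23.
  x = λ² - 42 - 32 = 529 - 74 ≡ 25; y = λ·(42 - 25) - 31 ≡ 16. → (25, 16)

(25, 16)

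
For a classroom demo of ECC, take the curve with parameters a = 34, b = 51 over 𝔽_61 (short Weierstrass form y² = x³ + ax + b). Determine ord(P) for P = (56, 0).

2

2P: (56, 0) + (56, 0): same x and y₁ ≡ -y₂, so the sum is ∞.
2P = ∞, so the order is 2.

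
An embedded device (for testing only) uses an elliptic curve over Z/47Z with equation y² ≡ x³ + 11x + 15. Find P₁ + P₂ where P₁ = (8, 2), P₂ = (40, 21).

(24, 12)

(8, 2) + (40, 21). λ = (21 - 2)/(40 - 8) ≡ 19/32 mod 47. 32⁻¹ ≡ 25 (mod 47), so λ ≡ 5.
  x = λ² - 8 - 40 = 25 - 48 ≡ 24; y = λ·(8 - 24) - 2 ≡ 12. → (24, 12)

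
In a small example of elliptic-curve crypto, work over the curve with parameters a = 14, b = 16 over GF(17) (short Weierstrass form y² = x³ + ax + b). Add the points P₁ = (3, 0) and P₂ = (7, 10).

(3, 0) + (7, 10). λ = (10 - 0)/(7 - 3) ≡ 10/4 mod 17. 4⁻¹ ≡ 13 (mod 17), so λ ≡ 11.
  x = λ² - 3 - 7 = 121 - 10 ≡ 9; y = λ·(3 - 9) - 0 ≡ 2. → (9, 2)

(9, 2)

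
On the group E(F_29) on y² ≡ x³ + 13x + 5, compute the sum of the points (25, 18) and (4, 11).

(13, 15)

(25, 18) + (4, 11). λ = (11 - 18)/(4 - 25) ≡ 22/8 mod 29. 8⁻¹ ≡ 11 (mod 29) since 8·11 = 88 ≡ 1, so λ ≡ 10.
  x = λ² - 25 - 4 = 100 - 29 ≡ 13; y = λ·(25 - 13) - 18 ≡ 15. → (13, 15)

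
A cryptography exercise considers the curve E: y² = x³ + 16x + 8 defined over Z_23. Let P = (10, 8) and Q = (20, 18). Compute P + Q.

(17, 8)

(10, 8) + (20, 18). λ = (18 - 8)/(20 - 10) ≡ 10/10 mod 23. 10⁻¹ ≡ 7 (mod 23), so λ ≡ 1.
  x = λ² - 10 - 20 = 1 - 30 ≡ 17; y = λ·(10 - 17) - 8 ≡ 8. → (17, 8)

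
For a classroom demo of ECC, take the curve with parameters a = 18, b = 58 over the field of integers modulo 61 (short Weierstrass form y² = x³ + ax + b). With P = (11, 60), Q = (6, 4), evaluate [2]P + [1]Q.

(0, 27)

First 2P:
Repeated addition: build up to 2P.
2P: tangent at (11, 60): λ = (3·11² + 18)/(2·60) ≡ 15/59. 59⁻¹ ≡ 30 (mod 61), so λ ≡ 15·30 ≡ 23.
  x = λ² - 11 - 11 = 529 - 22 ≡ 19; y = λ·(11 - 19) - 60 ≡ 0. → (19, 0)
2P = (19, 0).
Finally 2P + Q:
(19, 0) + (6, 4). λ = (4 - 0)/(6 - 19) ≡ 4/48 mod 61. 48⁻¹ ≡ 14 (mod 61) since 48·14 = 672 ≡ 1, so λ ≡ 56.
  x = λ² - 19 - 6 = 3136 - 25 ≡ 0; y = λ·(19 - 0) - 0 ≡ 27. → (0, 27)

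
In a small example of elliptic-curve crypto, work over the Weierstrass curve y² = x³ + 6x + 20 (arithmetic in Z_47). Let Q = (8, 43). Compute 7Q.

Double-and-add on 7 = (111)₂. Start with Q = (8, 43) for the leading 1-bit.
double: tangent at (8, 43): λ = (3·8² + 6)/(2·43) ≡ 10/39. 39⁻¹ ≡ 41 (mod 47), so λ ≡ 10·41 ≡ 34.
  x = λ² - 8 - 8 = 1156 - 16 ≡ 12; y = λ·(8 - 12) - 43 ≡ 9. → (12, 9)
add Q: (12, 9) + (8, 43). λ = (43 - 9)/(8 - 12) ≡ 34/43 mod 47. 43⁻¹ ≡ 35 (mod 47), so λ ≡ 15.
  x = λ² - 12 - 8 = 225 - 20 ≡ 17; y = λ·(12 - 17) - 9 ≡ 10. → (17, 10)
double: tangent at (17, 10): λ = (3·17² + 6)/(2·10) ≡ 27/20. 20⁻¹ ≡ 40 (mod 47) since 20·40 = 800 ≡ 1, so λ ≡ 27·40 ≡ 46.
  x = λ² - 17 - 17 = 2116 - 34 ≡ 14; y = λ·(17 - 14) - 10 ≡ 34. → (14, 34)
add Q: (14, 34) + (8, 43). λ = (43 - 34)/(8 - 14) ≡ 9/41 mod 47. 41⁻¹ ≡ 39 (mod 47), so λ ≡ 22.
  x = λ² - 14 - 8 = 484 - 22 ≡ 39; y = λ·(14 - 39) - 34 ≡ 27. → (39, 27)

(39, 27)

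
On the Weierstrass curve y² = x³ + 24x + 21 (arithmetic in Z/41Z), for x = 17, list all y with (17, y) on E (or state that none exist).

none

x³ + 24x + 21 = 5342 ≡ 12 (mod 41).
12 is a non-residue mod 41; no y exists.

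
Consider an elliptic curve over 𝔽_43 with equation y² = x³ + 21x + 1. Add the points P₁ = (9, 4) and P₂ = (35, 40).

(9, 4) + (35, 40). λ = (40 - 4)/(35 - 9) ≡ 36/26 mod 43. 26⁻¹ ≡ 5 (mod 43), so λ ≡ 8.
  x = λ² - 9 - 35 = 64 - 44 ≡ 20; y = λ·(9 - 20) - 4 ≡ 37. → (20, 37)

(20, 37)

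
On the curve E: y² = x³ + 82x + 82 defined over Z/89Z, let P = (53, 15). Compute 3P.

Repeated addition: build up to 3P.
2P: tangent at (53, 15): λ = (3·53² + 82)/(2·15) ≡ 54/30. 30⁻¹ ≡ 3 (mod 89) since 30·3 = 90 ≡ 1, so λ ≡ 54·3 ≡ 73.
  x = λ² - 53 - 53 = 5329 - 106 ≡ 61; y = λ·(53 - 61) - 15 ≡ 24. → (61, 24)
3P: (61, 24) + (53, 15). λ = (15 - 24)/(53 - 61) ≡ 80/81 mod 89. 81⁻¹ ≡ 11 (mod 89), so λ ≡ 79.
  x = λ² - 61 - 53 = 6241 - 114 ≡ 75; y = λ·(61 - 75) - 24 ≡ 27. → (75, 27)

(75, 27)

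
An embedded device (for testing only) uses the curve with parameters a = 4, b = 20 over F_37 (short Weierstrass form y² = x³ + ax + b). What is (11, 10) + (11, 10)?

tangent at (11, 10): λ = (3·11² + 4)/(2·10) ≡ 34/20. 20⁻¹ ≡ 13 (mod 37) since 20·13 = 260 ≡ 1, so λ ≡ 34·13 ≡ 35.
  x = λ² - 11 - 11 = 1225 - 22 ≡ 19; y = λ·(11 - 19) - 10 ≡ 6. → (19, 6)

(19, 6)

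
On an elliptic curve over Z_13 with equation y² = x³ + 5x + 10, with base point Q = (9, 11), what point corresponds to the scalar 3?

(3, 0)

Repeated addition: build up to 3Q.
2Q: tangent at (9, 11): λ = (3·9² + 5)/(2·11) ≡ 1/9. 9⁻¹ ≡ 3 (mod 13), so λ ≡ 1·3 ≡ 3.
  x = λ² - 9 - 9 = 9 - 18 ≡ 4; y = λ·(9 - 4) - 11 ≡ 4. → (4, 4)
3Q: (4, 4) + (9, 11). λ = (11 - 4)/(9 - 4) ≡ 7/5 mod 13. 5⁻¹ ≡ 8 (mod 13), so λ ≡ 4.
  x = λ² - 4 - 9 = 16 - 13 ≡ 3; y = λ·(4 - 3) - 4 ≡ 0. → (3, 0)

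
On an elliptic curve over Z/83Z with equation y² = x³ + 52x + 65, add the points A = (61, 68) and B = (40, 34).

(61, 68) + (40, 34). λ = (34 - 68)/(40 - 61) ≡ 49/62 mod 83. 62⁻¹ ≡ 79 (mod 83), so λ ≡ 53.
  x = λ² - 61 - 40 = 2809 - 101 ≡ 52; y = λ·(61 - 52) - 68 ≡ 77. → (52, 77)

(52, 77)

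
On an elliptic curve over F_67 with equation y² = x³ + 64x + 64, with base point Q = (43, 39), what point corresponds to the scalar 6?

Repeated addition: build up to 6Q.
2Q: tangent at (43, 39): λ = (3·43² + 64)/(2·39) ≡ 50/11. 11⁻¹ ≡ 61 (mod 67), so λ ≡ 50·61 ≡ 35.
  x = λ² - 43 - 43 = 1225 - 86 ≡ 0; y = λ·(43 - 0) - 39 ≡ 59. → (0, 59)
3Q: (0, 59) + (43, 39). λ = (39 - 59)/(43 - 0) ≡ 47/43 mod 67. 43⁻¹ ≡ 53 (mod 67) since 43·53 = 2279 ≡ 1, so λ ≡ 12.
  x = λ² - 0 - 43 = 144 - 43 ≡ 34; y = λ·(0 - 34) - 59 ≡ 2. → (34, 2)
4Q: (34, 2) + (43, 39). λ = (39 - 2)/(43 - 34) ≡ 37/9 mod 67. 9⁻¹ ≡ 15 (mod 67) since 9·15 = 135 ≡ 1, so λ ≡ 19.
  x = λ² - 34 - 43 = 361 - 77 ≡ 16; y = λ·(34 - 16) - 2 ≡ 5. → (16, 5)
5Q: (16, 5) + (43, 39). λ = (39 - 5)/(43 - 16) ≡ 34/27 mod 67. 27⁻¹ ≡ 5 (mod 67) since 27·5 = 135 ≡ 1, so λ ≡ 36.
  x = λ² - 16 - 43 = 1296 - 59 ≡ 31; y = λ·(16 - 31) - 5 ≡ 58. → (31, 58)
6Q: (31, 58) + (43, 39). λ = (39 - 58)/(43 - 31) ≡ 48/12 mod 67. 12⁻¹ ≡ 28 (mod 67) since 12·28 = 336 ≡ 1, so λ ≡ 4.
  x = λ² - 31 - 43 = 16 - 74 ≡ 9; y = λ·(31 - 9) - 58 ≡ 30. → (9, 30)

(9, 30)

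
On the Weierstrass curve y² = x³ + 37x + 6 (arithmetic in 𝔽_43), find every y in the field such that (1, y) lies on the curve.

1, 42

x³ + 37x + 6 = 44 ≡ 1 (mod 43).
Square roots of 1 mod 43: 1 and 42 (since 1² = 1 ≡ 1).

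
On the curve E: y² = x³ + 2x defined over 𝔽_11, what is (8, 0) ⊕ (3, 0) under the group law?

(8, 0) + (3, 0). λ = (0 - 0)/(3 - 8) ≡ 0/6 mod 11. 6⁻¹ ≡ 2 (mod 11) since 6·2 = 12 ≡ 1, so λ ≡ 0.
  x = λ² - 8 - 3 = 0 - 11 ≡ 0; y = λ·(8 - 0) - 0 ≡ 0. → (0, 0)

(0, 0)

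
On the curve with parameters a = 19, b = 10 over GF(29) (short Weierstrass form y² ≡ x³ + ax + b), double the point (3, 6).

(24, 15)

tangent at (3, 6): λ = (3·3² + 19)/(2·6) ≡ 17/12. 12⁻¹ ≡ 17 (mod 29), so λ ≡ 17·17 ≡ 28.
  x = λ² - 3 - 3 = 784 - 6 ≡ 24; y = λ·(3 - 24) - 6 ≡ 15. → (24, 15)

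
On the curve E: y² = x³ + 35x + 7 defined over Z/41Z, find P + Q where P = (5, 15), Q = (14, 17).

(18, 14)

(5, 15) + (14, 17). λ = (17 - 15)/(14 - 5) ≡ 2/9 mod 41. 9⁻¹ ≡ 32 (mod 41) since 9·32 = 288 ≡ 1, so λ ≡ 23.
  x = λ² - 5 - 14 = 529 - 19 ≡ 18; y = λ·(5 - 18) - 15 ≡ 14. → (18, 14)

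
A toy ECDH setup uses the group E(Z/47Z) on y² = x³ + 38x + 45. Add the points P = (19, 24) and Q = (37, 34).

(18, 34)

(19, 24) + (37, 34). λ = (34 - 24)/(37 - 19) ≡ 10/18 mod 47. 18⁻¹ ≡ 34 (mod 47), so λ ≡ 11.
  x = λ² - 19 - 37 = 121 - 56 ≡ 18; y = λ·(19 - 18) - 24 ≡ 34. → (18, 34)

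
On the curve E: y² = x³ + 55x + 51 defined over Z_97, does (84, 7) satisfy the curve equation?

yes

y² = 7² ≡ 49; x³ + 55x + 51 = 597375 ≡ 49 (mod 97). 49 = 49.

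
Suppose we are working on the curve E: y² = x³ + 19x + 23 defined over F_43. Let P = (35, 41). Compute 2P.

(17, 20)

tangent at (35, 41): λ = (3·35² + 19)/(2·41) ≡ 39/39. 39⁻¹ ≡ 32 (mod 43), so λ ≡ 39·32 ≡ 1.
  x = λ² - 35 - 35 = 1 - 70 ≡ 17; y = λ·(35 - 17) - 41 ≡ 20. → (17, 20)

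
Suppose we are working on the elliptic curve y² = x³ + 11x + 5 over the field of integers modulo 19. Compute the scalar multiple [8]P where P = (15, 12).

Repeated addition: build up to 8P.
2P: tangent at (15, 12): λ = (3·15² + 11)/(2·12) ≡ 2/5. 5⁻¹ ≡ 4 (mod 19), so λ ≡ 2·4 ≡ 8.
  x = λ² - 15 - 15 = 64 - 30 ≡ 15; y = λ·(15 - 15) - 12 ≡ 7. → (15, 7)
3P: (15, 7) + (15, 12): same x and y₁ ≡ -y₂, so the sum is the point at infinity.
4P: the point at infinity + (15, 12) = (15, 12) (identity).
5P: tangent at (15, 12): λ = (3·15² + 11)/(2·12) ≡ 2/5. 5⁻¹ ≡ 4 (mod 19) since 5·4 = 20 ≡ 1, so λ ≡ 2·4 ≡ 8.
  x = λ² - 15 - 15 = 64 - 30 ≡ 15; y = λ·(15 - 15) - 12 ≡ 7. → (15, 7)
6P: (15, 7) + (15, 12): same x and y₁ ≡ -y₂, so the sum is the point at infinity.
7P: the point at infinity + (15, 12) = (15, 12) (identity).
8P: tangent at (15, 12): λ = (3·15² + 11)/(2·12) ≡ 2/5. 5⁻¹ ≡ 4 (mod 19) since 5·4 = 20 ≡ 1, so λ ≡ 2·4 ≡ 8.
  x = λ² - 15 - 15 = 64 - 30 ≡ 15; y = λ·(15 - 15) - 12 ≡ 7. → (15, 7)

(15, 7)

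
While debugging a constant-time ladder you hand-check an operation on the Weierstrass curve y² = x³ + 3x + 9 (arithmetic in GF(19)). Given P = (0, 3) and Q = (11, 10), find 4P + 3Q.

(12, 5)

First 4P:
Double-and-add on 4 = (100)₂. Start with P = (0, 3) for the leading 1-bit.
double: tangent at (0, 3): λ = (3·0² + 3)/(2·3) ≡ 3/6. 6⁻¹ ≡ 16 (mod 19) since 6·16 = 96 ≡ 1, so λ ≡ 3·16 ≡ 10.
  x = λ² - 0 - 0 = 100 - 0 ≡ 5; y = λ·(0 - 5) - 3 ≡ 4. → (5, 4)
double: tangent at (5, 4): λ = (3·5² + 3)/(2·4) ≡ 2/8. 8⁻¹ ≡ 12 (mod 19), so λ ≡ 2·12 ≡ 5.
  x = λ² - 5 - 5 = 25 - 10 ≡ 15; y = λ·(5 - 15) - 4 ≡ 3. → (15, 3)
4P = (15, 3).
Next 3Q:
Repeated addition: build up to 3Q.
2Q: tangent at (11, 10): λ = (3·11² + 3)/(2·10) ≡ 5/1. 1⁻¹ ≡ 1 (mod 19), so λ ≡ 5·1 ≡ 5.
  x = λ² - 11 - 11 = 25 - 22 ≡ 3; y = λ·(11 - 3) - 10 ≡ 11. → (3, 11)
3Q: (3, 11) + (11, 10). λ = (10 - 11)/(11 - 3) ≡ 18/8 mod 19. 8⁻¹ ≡ 12 (mod 19), so λ ≡ 7.
  x = λ² - 3 - 11 = 49 - 14 ≡ 16; y = λ·(3 - 16) - 11 ≡ 12. → (16, 12)
3Q = (16, 12).
Finally 4P + 3Q:
(15, 3) + (16, 12). λ = (12 - 3)/(16 - 15) ≡ 9/1 mod 19. 1⁻¹ ≡ 1 (mod 19) since 1·1 = 1 ≡ 1, so λ ≡ 9.
  x = λ² - 15 - 16 = 81 - 31 ≡ 12; y = λ·(15 - 12) - 3 ≡ 5. → (12, 5)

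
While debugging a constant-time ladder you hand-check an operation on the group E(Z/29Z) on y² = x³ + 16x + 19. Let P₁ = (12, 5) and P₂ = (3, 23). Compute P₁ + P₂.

(12, 5) + (3, 23). λ = (23 - 5)/(3 - 12) ≡ 18/20 mod 29. 20⁻¹ ≡ 16 (mod 29), so λ ≡ 27.
  x = λ² - 12 - 3 = 729 - 15 ≡ 18; y = λ·(12 - 18) - 5 ≡ 7. → (18, 7)

(18, 7)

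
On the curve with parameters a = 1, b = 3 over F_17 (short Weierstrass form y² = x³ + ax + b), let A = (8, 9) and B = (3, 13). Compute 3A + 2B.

First 3A:
Repeated addition: build up to 3A.
2A: tangent at (8, 9): λ = (3·8² + 1)/(2·9) ≡ 6/1. 1⁻¹ ≡ 1 (mod 17) since 1·1 = 1 ≡ 1, so λ ≡ 6·1 ≡ 6.
  x = λ² - 8 - 8 = 36 - 16 ≡ 3; y = λ·(8 - 3) - 9 ≡ 4. → (3, 4)
3A: (3, 4) + (8, 9). λ = (9 - 4)/(8 - 3) ≡ 5/5 mod 17. 5⁻¹ ≡ 7 (mod 17), so λ ≡ 1.
  x = λ² - 3 - 8 = 1 - 11 ≡ 7; y = λ·(3 - 7) - 4 ≡ 9. → (7, 9)
3A = (7, 9).
Next 2B:
Repeated addition: build up to 2B.
2B: tangent at (3, 13): λ = (3·3² + 1)/(2·13) ≡ 11/9. 9⁻¹ ≡ 2 (mod 17), so λ ≡ 11·2 ≡ 5.
  x = λ² - 3 - 3 = 25 - 6 ≡ 2; y = λ·(3 - 2) - 13 ≡ 9. → (2, 9)
2B = (2, 9).
Finally 3A + 2B:
(7, 9) + (2, 9). λ = (9 - 9)/(2 - 7) ≡ 0/12 mod 17. 12⁻¹ ≡ 10 (mod 17) since 12·10 = 120 ≡ 1, so λ ≡ 0.
  x = λ² - 7 - 2 = 0 - 9 ≡ 8; y = λ·(7 - 8) - 9 ≡ 8. → (8, 8)

(8, 8)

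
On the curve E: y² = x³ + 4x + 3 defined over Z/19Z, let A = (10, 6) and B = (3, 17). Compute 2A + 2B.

(2, 0)

First 2A:
Repeated addition: build up to 2A.
2A: tangent at (10, 6): λ = (3·10² + 4)/(2·6) ≡ 0/12. 12⁻¹ ≡ 8 (mod 19), so λ ≡ 0·8 ≡ 0.
  x = λ² - 10 - 10 = 0 - 20 ≡ 18; y = λ·(10 - 18) - 6 ≡ 13. → (18, 13)
2A = (18, 13).
Next 2B:
Repeated addition: build up to 2B.
2B: tangent at (3, 17): λ = (3·3² + 4)/(2·17) ≡ 12/15. 15⁻¹ ≡ 14 (mod 19), so λ ≡ 12·14 ≡ 16.
  x = λ² - 3 - 3 = 256 - 6 ≡ 3; y = λ·(3 - 3) - 17 ≡ 2. → (3, 2)
2B = (3, 2).
Finally 2A + 2B:
(18, 13) + (3, 2). λ = (2 - 13)/(3 - 18) ≡ 8/4 mod 19. 4⁻¹ ≡ 5 (mod 19) since 4·5 = 20 ≡ 1, so λ ≡ 2.
  x = λ² - 18 - 3 = 4 - 21 ≡ 2; y = λ·(18 - 2) - 13 ≡ 0. → (2, 0)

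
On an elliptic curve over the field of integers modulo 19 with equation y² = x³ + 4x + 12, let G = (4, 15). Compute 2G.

(1, 13)

tangent at (4, 15): λ = (3·4² + 4)/(2·15) ≡ 14/11. 11⁻¹ ≡ 7 (mod 19), so λ ≡ 14·7 ≡ 3.
  x = λ² - 4 - 4 = 9 - 8 ≡ 1; y = λ·(4 - 1) - 15 ≡ 13. → (1, 13)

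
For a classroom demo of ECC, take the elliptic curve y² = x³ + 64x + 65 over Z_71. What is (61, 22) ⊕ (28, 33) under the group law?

(61, 49)

(61, 22) + (28, 33). λ = (33 - 22)/(28 - 61) ≡ 11/38 mod 71. 38⁻¹ ≡ 43 (mod 71), so λ ≡ 47.
  x = λ² - 61 - 28 = 2209 - 89 ≡ 61; y = λ·(61 - 61) - 22 ≡ 49. → (61, 49)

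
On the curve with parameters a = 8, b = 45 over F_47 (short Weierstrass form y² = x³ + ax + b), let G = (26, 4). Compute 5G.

Repeated addition: build up to 5G.
2G: tangent at (26, 4): λ = (3·26² + 8)/(2·4) ≡ 15/8. 8⁻¹ ≡ 6 (mod 47) since 8·6 = 48 ≡ 1, so λ ≡ 15·6 ≡ 43.
  x = λ² - 26 - 26 = 1849 - 52 ≡ 11; y = λ·(26 - 11) - 4 ≡ 30. → (11, 30)
3G: (11, 30) + (26, 4). λ = (4 - 30)/(26 - 11) ≡ 21/15 mod 47. 15⁻¹ ≡ 22 (mod 47), so λ ≡ 39.
  x = λ² - 11 - 26 = 1521 - 37 ≡ 27; y = λ·(11 - 27) - 30 ≡ 4. → (27, 4)
4G: (27, 4) + (26, 4). λ = (4 - 4)/(26 - 27) ≡ 0/46 mod 47. 46⁻¹ ≡ 46 (mod 47), so λ ≡ 0.
  x = λ² - 27 - 26 = 0 - 53 ≡ 41; y = λ·(27 - 41) - 4 ≡ 43. → (41, 43)
5G: (41, 43) + (26, 4). λ = (4 - 43)/(26 - 41) ≡ 8/32 mod 47. 32⁻¹ ≡ 25 (mod 47) since 32·25 = 800 ≡ 1, so λ ≡ 12.
  x = λ² - 41 - 26 = 144 - 67 ≡ 30; y = λ·(41 - 30) - 43 ≡ 42. → (30, 42)

(30, 42)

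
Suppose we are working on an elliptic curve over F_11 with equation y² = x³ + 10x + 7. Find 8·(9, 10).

Write G = (9, 10).
Repeated addition: build up to 8G.
2G: tangent at (9, 10): λ = (3·9² + 10)/(2·10) ≡ 0/9. 9⁻¹ ≡ 5 (mod 11), so λ ≡ 0·5 ≡ 0.
  x = λ² - 9 - 9 = 0 - 18 ≡ 4; y = λ·(9 - 4) - 10 ≡ 1. → (4, 1)
3G: (4, 1) + (9, 10). λ = (10 - 1)/(9 - 4) ≡ 9/5 mod 11. 5⁻¹ ≡ 9 (mod 11), so λ ≡ 4.
  x = λ² - 4 - 9 = 16 - 13 ≡ 3; y = λ·(4 - 3) - 1 ≡ 3. → (3, 3)
4G: (3, 3) + (9, 10). λ = (10 - 3)/(9 - 3) ≡ 7/6 mod 11. 6⁻¹ ≡ 2 (mod 11) since 6·2 = 12 ≡ 1, so λ ≡ 3.
  x = λ² - 3 - 9 = 9 - 12 ≡ 8; y = λ·(3 - 8) - 3 ≡ 4. → (8, 4)
5G: (8, 4) + (9, 10). λ = (10 - 4)/(9 - 8) ≡ 6/1 mod 11. 1⁻¹ ≡ 1 (mod 11), so λ ≡ 6.
  x = λ² - 8 - 9 = 36 - 17 ≡ 8; y = λ·(8 - 8) - 4 ≡ 7. → (8, 7)
6G: (8, 7) + (9, 10). λ = (10 - 7)/(9 - 8) ≡ 3/1 mod 11. 1⁻¹ ≡ 1 (mod 11) since 1·1 = 1 ≡ 1, so λ ≡ 3.
  x = λ² - 8 - 9 = 9 - 17 ≡ 3; y = λ·(8 - 3) - 7 ≡ 8. → (3, 8)
7G: (3, 8) + (9, 10). λ = (10 - 8)/(9 - 3) ≡ 2/6 mod 11. 6⁻¹ ≡ 2 (mod 11), so λ ≡ 4.
  x = λ² - 3 - 9 = 16 - 12 ≡ 4; y = λ·(3 - 4) - 8 ≡ 10. → (4, 10)
8G: (4, 10) + (9, 10). λ = (10 - 10)/(9 - 4) ≡ 0/5 mod 11. 5⁻¹ ≡ 9 (mod 11) since 5·9 = 45 ≡ 1, so λ ≡ 0.
  x = λ² - 4 - 9 = 0 - 13 ≡ 9; y = λ·(4 - 9) - 10 ≡ 1. → (9, 1)

(9, 1)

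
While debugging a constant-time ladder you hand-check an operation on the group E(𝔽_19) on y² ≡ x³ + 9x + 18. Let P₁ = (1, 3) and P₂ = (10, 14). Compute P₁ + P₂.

(17, 7)

(1, 3) + (10, 14). λ = (14 - 3)/(10 - 1) ≡ 11/9 mod 19. 9⁻¹ ≡ 17 (mod 19) since 9·17 = 153 ≡ 1, so λ ≡ 16.
  x = λ² - 1 - 10 = 256 - 11 ≡ 17; y = λ·(1 - 17) - 3 ≡ 7. → (17, 7)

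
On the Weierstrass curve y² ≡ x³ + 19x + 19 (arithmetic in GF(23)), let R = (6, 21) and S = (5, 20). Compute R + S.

(13, 18)

(6, 21) + (5, 20). λ = (20 - 21)/(5 - 6) ≡ 22/22 mod 23. 22⁻¹ ≡ 22 (mod 23) since 22·22 = 484 ≡ 1, so λ ≡ 1.
  x = λ² - 6 - 5 = 1 - 11 ≡ 13; y = λ·(6 - 13) - 21 ≡ 18. → (13, 18)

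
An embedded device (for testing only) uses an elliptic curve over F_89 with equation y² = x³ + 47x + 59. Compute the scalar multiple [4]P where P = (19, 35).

Double-and-add on 4 = (100)₂. Start with P = (19, 35) for the leading 1-bit.
double: tangent at (19, 35): λ = (3·19² + 47)/(2·35) ≡ 62/70. 70⁻¹ ≡ 14 (mod 89), so λ ≡ 62·14 ≡ 67.
  x = λ² - 19 - 19 = 4489 - 38 ≡ 1; y = λ·(19 - 1) - 35 ≡ 14. → (1, 14)
double: tangent at (1, 14): λ = (3·1² + 47)/(2·14) ≡ 50/28. 28⁻¹ ≡ 35 (mod 89), so λ ≡ 50·35 ≡ 59.
  x = λ² - 1 - 1 = 3481 - 2 ≡ 8; y = λ·(1 - 8) - 14 ≡ 18. → (8, 18)

(8, 18)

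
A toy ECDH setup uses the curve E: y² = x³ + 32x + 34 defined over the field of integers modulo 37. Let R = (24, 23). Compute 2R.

tangent at (24, 23): λ = (3·24² + 32)/(2·23) ≡ 21/9. 9⁻¹ ≡ 33 (mod 37), so λ ≡ 21·33 ≡ 27.
  x = λ² - 24 - 24 = 729 - 48 ≡ 15; y = λ·(24 - 15) - 23 ≡ 35. → (15, 35)

(15, 35)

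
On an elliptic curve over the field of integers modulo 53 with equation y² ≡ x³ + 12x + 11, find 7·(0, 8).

Write P = (0, 8).
Repeated addition: build up to 7P.
2P: tangent at (0, 8): λ = (3·0² + 12)/(2·8) ≡ 12/16. 16⁻¹ ≡ 10 (mod 53) since 16·10 = 160 ≡ 1, so λ ≡ 12·10 ≡ 14.
  x = λ² - 0 - 0 = 196 - 0 ≡ 37; y = λ·(0 - 37) - 8 ≡ 4. → (37, 4)
3P: (37, 4) + (0, 8). λ = (8 - 4)/(0 - 37) ≡ 4/16 mod 53. 16⁻¹ ≡ 10 (mod 53) since 16·10 = 160 ≡ 1, so λ ≡ 40.
  x = λ² - 37 - 0 = 1600 - 37 ≡ 26; y = λ·(37 - 26) - 4 ≡ 12. → (26, 12)
4P: (26, 12) + (0, 8). λ = (8 - 12)/(0 - 26) ≡ 49/27 mod 53. 27⁻¹ ≡ 2 (mod 53) since 27·2 = 54 ≡ 1, so λ ≡ 45.
  x = λ² - 26 - 0 = 2025 - 26 ≡ 38; y = λ·(26 - 38) - 12 ≡ 31. → (38, 31)
5P: (38, 31) + (0, 8). λ = (8 - 31)/(0 - 38) ≡ 30/15 mod 53. 15⁻¹ ≡ 46 (mod 53), so λ ≡ 2.
  x = λ² - 38 - 0 = 4 - 38 ≡ 19; y = λ·(38 - 19) - 31 ≡ 7. → (19, 7)
6P: (19, 7) + (0, 8). λ = (8 - 7)/(0 - 19) ≡ 1/34 mod 53. 34⁻¹ ≡ 39 (mod 53) since 34·39 = 1326 ≡ 1, so λ ≡ 39.
  x = λ² - 19 - 0 = 1521 - 19 ≡ 18; y = λ·(19 - 18) - 7 ≡ 32. → (18, 32)
7P: (18, 32) + (0, 8). λ = (8 - 32)/(0 - 18) ≡ 29/35 mod 53. 35⁻¹ ≡ 50 (mod 53) since 35·50 = 1750 ≡ 1, so λ ≡ 19.
  x = λ² - 18 - 0 = 361 - 18 ≡ 25; y = λ·(18 - 25) - 32 ≡ 47. → (25, 47)

(25, 47)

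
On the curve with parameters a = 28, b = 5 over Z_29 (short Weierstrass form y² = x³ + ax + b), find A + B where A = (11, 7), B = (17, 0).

(8, 4)

(11, 7) + (17, 0). λ = (0 - 7)/(17 - 11) ≡ 22/6 mod 29. 6⁻¹ ≡ 5 (mod 29), so λ ≡ 23.
  x = λ² - 11 - 17 = 529 - 28 ≡ 8; y = λ·(11 - 8) - 7 ≡ 4. → (8, 4)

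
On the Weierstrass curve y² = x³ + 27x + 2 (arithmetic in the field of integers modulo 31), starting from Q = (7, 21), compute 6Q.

Repeated addition: build up to 6Q.
2Q: tangent at (7, 21): λ = (3·7² + 27)/(2·21) ≡ 19/11. 11⁻¹ ≡ 17 (mod 31), so λ ≡ 19·17 ≡ 13.
  x = λ² - 7 - 7 = 169 - 14 ≡ 0; y = λ·(7 - 0) - 21 ≡ 8. → (0, 8)
3Q: (0, 8) + (7, 21). λ = (21 - 8)/(7 - 0) ≡ 13/7 mod 31. 7⁻¹ ≡ 9 (mod 31), so λ ≡ 24.
  x = λ² - 0 - 7 = 576 - 7 ≡ 11; y = λ·(0 - 11) - 8 ≡ 7. → (11, 7)
4Q: (11, 7) + (7, 21). λ = (21 - 7)/(7 - 11) ≡ 14/27 mod 31. 27⁻¹ ≡ 23 (mod 31), so λ ≡ 12.
  x = λ² - 11 - 7 = 144 - 18 ≡ 2; y = λ·(11 - 2) - 7 ≡ 8. → (2, 8)
5Q: (2, 8) + (7, 21). λ = (21 - 8)/(7 - 2) ≡ 13/5 mod 31. 5⁻¹ ≡ 25 (mod 31), so λ ≡ 15.
  x = λ² - 2 - 7 = 225 - 9 ≡ 30; y = λ·(2 - 30) - 8 ≡ 6. → (30, 6)
6Q: (30, 6) + (7, 21). λ = (21 - 6)/(7 - 30) ≡ 15/8 mod 31. 8⁻¹ ≡ 4 (mod 31) since 8·4 = 32 ≡ 1, so λ ≡ 29.
  x = λ² - 30 - 7 = 841 - 37 ≡ 29; y = λ·(30 - 29) - 6 ≡ 23. → (29, 23)

(29, 23)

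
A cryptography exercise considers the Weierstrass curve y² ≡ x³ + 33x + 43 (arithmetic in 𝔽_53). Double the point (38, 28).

(23, 14)

tangent at (38, 28): λ = (3·38² + 33)/(2·28) ≡ 19/3. 3⁻¹ ≡ 18 (mod 53), so λ ≡ 19·18 ≡ 24.
  x = λ² - 38 - 38 = 576 - 76 ≡ 23; y = λ·(38 - 23) - 28 ≡ 14. → (23, 14)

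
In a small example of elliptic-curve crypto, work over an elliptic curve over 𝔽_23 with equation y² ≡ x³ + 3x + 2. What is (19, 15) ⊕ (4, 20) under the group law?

(18, 0)

(19, 15) + (4, 20). λ = (20 - 15)/(4 - 19) ≡ 5/8 mod 23. 8⁻¹ ≡ 3 (mod 23), so λ ≡ 15.
  x = λ² - 19 - 4 = 225 - 23 ≡ 18; y = λ·(19 - 18) - 15 ≡ 0. → (18, 0)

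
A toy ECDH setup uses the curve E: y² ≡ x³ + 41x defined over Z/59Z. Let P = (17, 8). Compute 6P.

(4, 46)

Double-and-add on 6 = (110)₂. Start with P = (17, 8) for the leading 1-bit.
double: tangent at (17, 8): λ = (3·17² + 41)/(2·8) ≡ 23/16. 16⁻¹ ≡ 48 (mod 59), so λ ≡ 23·48 ≡ 42.
  x = λ² - 17 - 17 = 1764 - 34 ≡ 19; y = λ·(17 - 19) - 8 ≡ 26. → (19, 26)
add P: (19, 26) + (17, 8). λ = (8 - 26)/(17 - 19) ≡ 41/57 mod 59. 57⁻¹ ≡ 29 (mod 59) since 57·29 = 1653 ≡ 1, so λ ≡ 9.
  x = λ² - 19 - 17 = 81 - 36 ≡ 45; y = λ·(19 - 45) - 26 ≡ 35. → (45, 35)
double: tangent at (45, 35): λ = (3·45² + 41)/(2·35) ≡ 39/11. 11⁻¹ ≡ 43 (mod 59) since 11·43 = 473 ≡ 1, so λ ≡ 39·43 ≡ 25.
  x = λ² - 45 - 45 = 625 - 90 ≡ 4; y = λ·(45 - 4) - 35 ≡ 46. → (4, 46)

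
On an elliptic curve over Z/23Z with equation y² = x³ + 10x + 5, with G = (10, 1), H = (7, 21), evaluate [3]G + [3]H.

First 3G:
Repeated addition: build up to 3G.
2G: tangent at (10, 1): λ = (3·10² + 10)/(2·1) ≡ 11/2. 2⁻¹ ≡ 12 (mod 23) since 2·12 = 24 ≡ 1, so λ ≡ 11·12 ≡ 17.
  x = λ² - 10 - 10 = 289 - 20 ≡ 16; y = λ·(10 - 16) - 1 ≡ 12. → (16, 12)
3G: (16, 12) + (10, 1). λ = (1 - 12)/(10 - 16) ≡ 12/17 mod 23. 17⁻¹ ≡ 19 (mod 23), so λ ≡ 21.
  x = λ² - 16 - 10 = 441 - 26 ≡ 1; y = λ·(16 - 1) - 12 ≡ 4. → (1, 4)
3G = (1, 4).
Next 3H:
Repeated addition: build up to 3H.
2H: tangent at (7, 21): λ = (3·7² + 10)/(2·21) ≡ 19/19. 19⁻¹ ≡ 17 (mod 23), so λ ≡ 19·17 ≡ 1.
  x = λ² - 7 - 7 = 1 - 14 ≡ 10; y = λ·(7 - 10) - 21 ≡ 22. → (10, 22)
3H: (10, 22) + (7, 21). λ = (21 - 22)/(7 - 10) ≡ 22/20 mod 23. 20⁻¹ ≡ 15 (mod 23) since 20·15 = 300 ≡ 1, so λ ≡ 8.
  x = λ² - 10 - 7 = 64 - 17 ≡ 1; y = λ·(10 - 1) - 22 ≡ 4. → (1, 4)
3H = (1, 4).
Finally 3G + 3H:
tangent at (1, 4): λ = (3·1² + 10)/(2·4) ≡ 13/8. 8⁻¹ ≡ 3 (mod 23), so λ ≡ 13·3 ≡ 16.
  x = λ² - 1 - 1 = 256 - 2 ≡ 1; y = λ·(1 - 1) - 4 ≡ 19. → (1, 19)

(1, 19)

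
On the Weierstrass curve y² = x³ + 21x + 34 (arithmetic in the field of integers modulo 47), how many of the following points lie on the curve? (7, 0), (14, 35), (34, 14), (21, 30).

2

(7, 0): 0² ≡ 0, rhs ≡ 7 → off.
(14, 35): 35² ≡ 3, rhs ≡ 17 → off.
(34, 14): 14² ≡ 8, rhs ≡ 8 → on.
(21, 30): 30² ≡ 7, rhs ≡ 7 → on.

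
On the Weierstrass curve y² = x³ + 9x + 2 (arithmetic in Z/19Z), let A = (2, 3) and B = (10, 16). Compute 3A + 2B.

First 3A:
Repeated addition: build up to 3A.
2A: tangent at (2, 3): λ = (3·2² + 9)/(2·3) ≡ 2/6. 6⁻¹ ≡ 16 (mod 19), so λ ≡ 2·16 ≡ 13.
  x = λ² - 2 - 2 = 169 - 4 ≡ 13; y = λ·(2 - 13) - 3 ≡ 6. → (13, 6)
3A: (13, 6) + (2, 3). λ = (3 - 6)/(2 - 13) ≡ 16/8 mod 19. 8⁻¹ ≡ 12 (mod 19), so λ ≡ 2.
  x = λ² - 13 - 2 = 4 - 15 ≡ 8; y = λ·(13 - 8) - 6 ≡ 4. → (8, 4)
3A = (8, 4).
Next 2B:
Repeated addition: build up to 2B.
2B: tangent at (10, 16): λ = (3·10² + 9)/(2·16) ≡ 5/13. 13⁻¹ ≡ 3 (mod 19), so λ ≡ 5·3 ≡ 15.
  x = λ² - 10 - 10 = 225 - 20 ≡ 15; y = λ·(10 - 15) - 16 ≡ 4. → (15, 4)
2B = (15, 4).
Finally 3A + 2B:
(8, 4) + (15, 4). λ = (4 - 4)/(15 - 8) ≡ 0/7 mod 19. 7⁻¹ ≡ 11 (mod 19) since 7·11 = 77 ≡ 1, so λ ≡ 0.
  x = λ² - 8 - 15 = 0 - 23 ≡ 15; y = λ·(8 - 15) - 4 ≡ 15. → (15, 15)

(15, 15)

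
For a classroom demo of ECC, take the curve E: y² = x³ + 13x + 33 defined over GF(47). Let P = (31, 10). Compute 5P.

Repeated addition: build up to 5P.
2P: tangent at (31, 10): λ = (3·31² + 13)/(2·10) ≡ 29/20. 20⁻¹ ≡ 40 (mod 47) since 20·40 = 800 ≡ 1, so λ ≡ 29·40 ≡ 32.
  x = λ² - 31 - 31 = 1024 - 62 ≡ 22; y = λ·(31 - 22) - 10 ≡ 43. → (22, 43)
3P: (22, 43) + (31, 10). λ = (10 - 43)/(31 - 22) ≡ 14/9 mod 47. 9⁻¹ ≡ 21 (mod 47), so λ ≡ 12.
  x = λ² - 22 - 31 = 144 - 53 ≡ 44; y = λ·(22 - 44) - 43 ≡ 22. → (44, 22)
4P: (44, 22) + (31, 10). λ = (10 - 22)/(31 - 44) ≡ 35/34 mod 47. 34⁻¹ ≡ 18 (mod 47) since 34·18 = 612 ≡ 1, so λ ≡ 19.
  x = λ² - 44 - 31 = 361 - 75 ≡ 4; y = λ·(44 - 4) - 22 ≡ 33. → (4, 33)
5P: (4, 33) + (31, 10). λ = (10 - 33)/(31 - 4) ≡ 24/27 mod 47. 27⁻¹ ≡ 7 (mod 47), so λ ≡ 27.
  x = λ² - 4 - 31 = 729 - 35 ≡ 36; y = λ·(4 - 36) - 33 ≡ 43. → (36, 43)

(36, 43)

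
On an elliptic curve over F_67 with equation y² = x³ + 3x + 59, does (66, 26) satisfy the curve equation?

no

y² = 26² ≡ 6; x³ + 3x + 59 = 287753 ≡ 55 (mod 67). 6 ≠ 55.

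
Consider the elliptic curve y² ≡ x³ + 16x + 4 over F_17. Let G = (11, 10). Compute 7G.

(11, 10)

Double-and-add on 7 = (111)₂. Start with G = (11, 10) for the leading 1-bit.
double: tangent at (11, 10): λ = (3·11² + 16)/(2·10) ≡ 5/3. 3⁻¹ ≡ 6 (mod 17) since 3·6 = 18 ≡ 1, so λ ≡ 5·6 ≡ 13.
  x = λ² - 11 - 11 = 169 - 22 ≡ 11; y = λ·(11 - 11) - 10 ≡ 7. → (11, 7)
add G: (11, 7) + (11, 10): same x and y₁ ≡ -y₂, so the sum is O.
double: O + O = O (identity).
add G: O + (11, 10) = (11, 10) (identity).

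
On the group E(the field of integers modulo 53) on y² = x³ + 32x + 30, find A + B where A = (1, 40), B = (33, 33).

(25, 5)

(1, 40) + (33, 33). λ = (33 - 40)/(33 - 1) ≡ 46/32 mod 53. 32⁻¹ ≡ 5 (mod 53), so λ ≡ 18.
  x = λ² - 1 - 33 = 324 - 34 ≡ 25; y = λ·(1 - 25) - 40 ≡ 5. → (25, 5)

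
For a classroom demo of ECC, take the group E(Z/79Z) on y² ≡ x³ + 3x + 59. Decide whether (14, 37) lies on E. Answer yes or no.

no

y² = 37² ≡ 26; x³ + 3x + 59 = 2845 ≡ 1 (mod 79). 26 ≠ 1.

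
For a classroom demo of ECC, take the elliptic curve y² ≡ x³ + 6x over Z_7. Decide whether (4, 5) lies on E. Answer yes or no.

yes

y² = 5² ≡ 4; x³ + 6x + 0 = 88 ≡ 4 (mod 7). 4 = 4.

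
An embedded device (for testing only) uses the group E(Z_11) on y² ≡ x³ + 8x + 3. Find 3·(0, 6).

Write P = (0, 6).
Repeated addition: build up to 3P.
2P: tangent at (0, 6): λ = (3·0² + 8)/(2·6) ≡ 8/1. 1⁻¹ ≡ 1 (mod 11), so λ ≡ 8·1 ≡ 8.
  x = λ² - 0 - 0 = 64 - 0 ≡ 9; y = λ·(0 - 9) - 6 ≡ 10. → (9, 10)
3P: (9, 10) + (0, 6). λ = (6 - 10)/(0 - 9) ≡ 7/2 mod 11. 2⁻¹ ≡ 6 (mod 11), so λ ≡ 9.
  x = λ² - 9 - 0 = 81 - 9 ≡ 6; y = λ·(9 - 6) - 10 ≡ 6. → (6, 6)

(6, 6)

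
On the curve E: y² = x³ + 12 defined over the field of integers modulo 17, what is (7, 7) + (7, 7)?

tangent at (7, 7): λ = (3·7² + 0)/(2·7) ≡ 11/14. 14⁻¹ ≡ 11 (mod 17) since 14·11 = 154 ≡ 1, so λ ≡ 11·11 ≡ 2.
  x = λ² - 7 - 7 = 4 - 14 ≡ 7; y = λ·(7 - 7) - 7 ≡ 10. → (7, 10)

(7, 10)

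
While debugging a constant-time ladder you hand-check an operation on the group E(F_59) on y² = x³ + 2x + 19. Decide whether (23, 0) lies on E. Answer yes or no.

no

y² = 0² ≡ 0; x³ + 2x + 19 = 12232 ≡ 19 (mod 59). 0 ≠ 19.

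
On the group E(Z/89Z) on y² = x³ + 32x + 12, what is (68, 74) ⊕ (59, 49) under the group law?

(73, 11)

(68, 74) + (59, 49). λ = (49 - 74)/(59 - 68) ≡ 64/80 mod 89. 80⁻¹ ≡ 79 (mod 89) since 80·79 = 6320 ≡ 1, so λ ≡ 72.
  x = λ² - 68 - 59 = 5184 - 127 ≡ 73; y = λ·(68 - 73) - 74 ≡ 11. → (73, 11)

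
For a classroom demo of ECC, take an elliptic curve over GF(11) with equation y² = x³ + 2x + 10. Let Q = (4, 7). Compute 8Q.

Repeated addition: build up to 8Q.
2Q: tangent at (4, 7): λ = (3·4² + 2)/(2·7) ≡ 6/3. 3⁻¹ ≡ 4 (mod 11), so λ ≡ 6·4 ≡ 2.
  x = λ² - 4 - 4 = 4 - 8 ≡ 7; y = λ·(4 - 7) - 7 ≡ 9. → (7, 9)
3Q: (7, 9) + (4, 7). λ = (7 - 9)/(4 - 7) ≡ 9/8 mod 11. 8⁻¹ ≡ 7 (mod 11) since 8·7 = 56 ≡ 1, so λ ≡ 8.
  x = λ² - 7 - 4 = 64 - 11 ≡ 9; y = λ·(7 - 9) - 9 ≡ 8. → (9, 8)
4Q: (9, 8) + (4, 7). λ = (7 - 8)/(4 - 9) ≡ 10/6 mod 11. 6⁻¹ ≡ 2 (mod 11) since 6·2 = 12 ≡ 1, so λ ≡ 9.
  x = λ² - 9 - 4 = 81 - 13 ≡ 2; y = λ·(9 - 2) - 8 ≡ 0. → (2, 0)
5Q: (2, 0) + (4, 7). λ = (7 - 0)/(4 - 2) ≡ 7/2 mod 11. 2⁻¹ ≡ 6 (mod 11) since 2·6 = 12 ≡ 1, so λ ≡ 9.
  x = λ² - 2 - 4 = 81 - 6 ≡ 9; y = λ·(2 - 9) - 0 ≡ 3. → (9, 3)
6Q: (9, 3) + (4, 7). λ = (7 - 3)/(4 - 9) ≡ 4/6 mod 11. 6⁻¹ ≡ 2 (mod 11), so λ ≡ 8.
  x = λ² - 9 - 4 = 64 - 13 ≡ 7; y = λ·(9 - 7) - 3 ≡ 2. → (7, 2)
7Q: (7, 2) + (4, 7). λ = (7 - 2)/(4 - 7) ≡ 5/8 mod 11. 8⁻¹ ≡ 7 (mod 11), so λ ≡ 2.
  x = λ² - 7 - 4 = 4 - 11 ≡ 4; y = λ·(7 - 4) - 2 ≡ 4. → (4, 4)
8Q: (4, 4) + (4, 7): same x and y₁ ≡ -y₂, so the sum is O.

O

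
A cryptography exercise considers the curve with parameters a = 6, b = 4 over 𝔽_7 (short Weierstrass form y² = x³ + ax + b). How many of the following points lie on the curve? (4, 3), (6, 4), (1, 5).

1

(4, 3): 3² ≡ 2, rhs ≡ 1 → off.
(6, 4): 4² ≡ 2, rhs ≡ 4 → off.
(1, 5): 5² ≡ 4, rhs ≡ 4 → on.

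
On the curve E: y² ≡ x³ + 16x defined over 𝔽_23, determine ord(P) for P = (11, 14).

2P: tangent at (11, 14): λ = (3·11² + 16)/(2·14) ≡ 11/5. 5⁻¹ ≡ 14 (mod 23) since 5·14 = 70 ≡ 1, so λ ≡ 11·14 ≡ 16.
  x = λ² - 11 - 11 = 256 - 22 ≡ 4; y = λ·(11 - 4) - 14 ≡ 6. → (4, 6)
3P: (4, 6) + (11, 14). λ = (14 - 6)/(11 - 4) ≡ 8/7 mod 23. 7⁻¹ ≡ 10 (mod 23), so λ ≡ 11.
  x = λ² - 4 - 11 = 121 - 15 ≡ 14; y = λ·(4 - 14) - 6 ≡ 22. → (14, 22)
4P: (14, 22) + (11, 14). λ = (14 - 22)/(11 - 14) ≡ 15/20 mod 23. 20⁻¹ ≡ 15 (mod 23), so λ ≡ 18.
  x = λ² - 14 - 11 = 324 - 25 ≡ 0; y = λ·(14 - 0) - 22 ≡ 0. → (0, 0)
5P: (0, 0) + (11, 14). λ = (14 - 0)/(11 - 0) ≡ 14/11 mod 23. 11⁻¹ ≡ 21 (mod 23), so λ ≡ 18.
  x = λ² - 0 - 11 = 324 - 11 ≡ 14; y = λ·(0 - 14) - 0 ≡ 1. → (14, 1)
6P: (14, 1) + (11, 14). λ = (14 - 1)/(11 - 14) ≡ 13/20 mod 23. 20⁻¹ ≡ 15 (mod 23), so λ ≡ 11.
  x = λ² - 14 - 11 = 121 - 25 ≡ 4; y = λ·(14 - 4) - 1 ≡ 17. → (4, 17)
7P: (4, 17) + (11, 14). λ = (14 - 17)/(11 - 4) ≡ 20/7 mod 23. 7⁻¹ ≡ 10 (mod 23) since 7·10 = 70 ≡ 1, so λ ≡ 16.
  x = λ² - 4 - 11 = 256 - 15 ≡ 11; y = λ·(4 - 11) - 17 ≡ 9. → (11, 9)
8P: (11, 9) + (11, 14): same x and y₁ ≡ -y₂, so the sum is O.
8P = O, so the order is 8.

8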